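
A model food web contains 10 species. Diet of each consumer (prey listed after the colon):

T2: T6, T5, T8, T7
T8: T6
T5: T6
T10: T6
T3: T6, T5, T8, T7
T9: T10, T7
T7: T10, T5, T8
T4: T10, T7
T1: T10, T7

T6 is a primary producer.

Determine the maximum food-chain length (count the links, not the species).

3 links

One longest chain: T6 → T10 → T7 → T2.
It has 4 species and 3 links.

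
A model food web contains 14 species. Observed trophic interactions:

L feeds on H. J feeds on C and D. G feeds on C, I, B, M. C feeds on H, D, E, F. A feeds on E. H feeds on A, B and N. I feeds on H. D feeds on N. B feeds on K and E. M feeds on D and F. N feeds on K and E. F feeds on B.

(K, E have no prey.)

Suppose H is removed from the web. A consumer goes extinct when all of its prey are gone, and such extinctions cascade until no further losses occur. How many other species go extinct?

Remove H.
Round 1: L (all prey gone), I (all prey gone) → extinct.
No further losses. Total secondary extinctions: 2.

2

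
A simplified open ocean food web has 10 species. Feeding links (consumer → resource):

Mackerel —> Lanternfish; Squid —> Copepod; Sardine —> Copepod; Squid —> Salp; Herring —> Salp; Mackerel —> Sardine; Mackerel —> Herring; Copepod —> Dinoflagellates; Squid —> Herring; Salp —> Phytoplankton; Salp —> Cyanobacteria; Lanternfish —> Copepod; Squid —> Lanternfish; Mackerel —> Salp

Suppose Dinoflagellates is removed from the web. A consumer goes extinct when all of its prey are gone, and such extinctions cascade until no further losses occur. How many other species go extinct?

3

Remove Dinoflagellates.
Round 1: Copepod (all prey gone) → extinct.
Round 2: Sardine (all prey gone), Lanternfish (all prey gone) → extinct.
No further losses. Total secondary extinctions: 3.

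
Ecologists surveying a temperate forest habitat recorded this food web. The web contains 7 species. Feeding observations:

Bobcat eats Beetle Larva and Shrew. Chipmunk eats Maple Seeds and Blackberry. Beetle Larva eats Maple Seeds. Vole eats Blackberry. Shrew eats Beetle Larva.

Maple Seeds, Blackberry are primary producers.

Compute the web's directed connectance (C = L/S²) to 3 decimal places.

C = 0.143

The web has S = 7 species and L = 7 feeding links.
C = L / S² = 7 / 49 = 0.1429 ≈ 0.143.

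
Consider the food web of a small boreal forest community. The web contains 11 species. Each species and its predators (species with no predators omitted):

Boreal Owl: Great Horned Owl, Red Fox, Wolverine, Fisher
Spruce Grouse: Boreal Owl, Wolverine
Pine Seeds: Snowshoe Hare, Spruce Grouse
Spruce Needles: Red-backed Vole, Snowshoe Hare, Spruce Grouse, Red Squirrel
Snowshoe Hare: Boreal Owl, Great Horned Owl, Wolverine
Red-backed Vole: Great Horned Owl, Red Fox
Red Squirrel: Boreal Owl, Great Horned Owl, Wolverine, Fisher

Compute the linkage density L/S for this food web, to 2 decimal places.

There are L = 21 links among S = 11 species.
L/S = 21/11 = 1.9091 ≈ 1.91.

L/S = 1.91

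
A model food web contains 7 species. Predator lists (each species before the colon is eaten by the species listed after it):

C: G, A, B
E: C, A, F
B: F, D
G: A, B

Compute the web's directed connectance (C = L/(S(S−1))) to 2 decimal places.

The web has S = 7 species and L = 10 feeding links.
C = L / (S(S−1)) = 10 / 42 = 0.2381 ≈ 0.24.

C = 0.24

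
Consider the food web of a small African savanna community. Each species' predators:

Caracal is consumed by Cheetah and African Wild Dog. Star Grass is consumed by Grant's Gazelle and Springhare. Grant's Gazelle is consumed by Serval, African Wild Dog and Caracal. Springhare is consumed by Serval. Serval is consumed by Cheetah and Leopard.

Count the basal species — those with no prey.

1

Basal species (no prey listed): Star Grass.
Count: 1.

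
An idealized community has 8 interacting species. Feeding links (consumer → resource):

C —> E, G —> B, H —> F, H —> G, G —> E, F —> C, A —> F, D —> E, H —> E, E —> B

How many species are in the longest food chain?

5 species

One longest chain: B → E → C → F → H.
It has 5 species and 4 links.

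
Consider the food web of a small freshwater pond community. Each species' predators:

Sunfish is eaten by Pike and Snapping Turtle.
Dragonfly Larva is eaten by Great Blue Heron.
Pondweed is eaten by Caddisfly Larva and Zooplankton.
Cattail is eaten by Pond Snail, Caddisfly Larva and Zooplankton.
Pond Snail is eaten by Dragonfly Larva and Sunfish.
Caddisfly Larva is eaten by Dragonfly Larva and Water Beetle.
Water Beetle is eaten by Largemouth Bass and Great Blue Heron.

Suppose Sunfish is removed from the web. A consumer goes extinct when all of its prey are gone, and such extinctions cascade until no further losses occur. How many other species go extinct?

Remove Sunfish.
Round 1: Pike (all prey gone), Snapping Turtle (all prey gone) → extinct.
No further losses. Total secondary extinctions: 2.

2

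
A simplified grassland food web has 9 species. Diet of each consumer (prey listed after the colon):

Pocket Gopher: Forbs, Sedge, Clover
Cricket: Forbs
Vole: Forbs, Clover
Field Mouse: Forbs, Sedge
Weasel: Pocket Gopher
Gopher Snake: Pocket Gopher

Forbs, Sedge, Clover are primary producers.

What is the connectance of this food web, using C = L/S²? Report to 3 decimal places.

C = 0.123

The web has S = 9 species and L = 10 feeding links.
C = L / S² = 10 / 81 = 0.1235 ≈ 0.123.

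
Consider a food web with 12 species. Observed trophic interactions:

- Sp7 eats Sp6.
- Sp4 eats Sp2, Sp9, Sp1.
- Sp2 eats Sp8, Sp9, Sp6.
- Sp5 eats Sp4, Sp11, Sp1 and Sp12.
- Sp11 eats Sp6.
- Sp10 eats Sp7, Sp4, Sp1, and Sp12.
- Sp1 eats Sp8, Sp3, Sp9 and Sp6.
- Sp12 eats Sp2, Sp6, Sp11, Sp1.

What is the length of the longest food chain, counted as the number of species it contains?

One longest chain: Sp6 → Sp1 → Sp4 → Sp5.
It has 4 species and 3 links.

4 species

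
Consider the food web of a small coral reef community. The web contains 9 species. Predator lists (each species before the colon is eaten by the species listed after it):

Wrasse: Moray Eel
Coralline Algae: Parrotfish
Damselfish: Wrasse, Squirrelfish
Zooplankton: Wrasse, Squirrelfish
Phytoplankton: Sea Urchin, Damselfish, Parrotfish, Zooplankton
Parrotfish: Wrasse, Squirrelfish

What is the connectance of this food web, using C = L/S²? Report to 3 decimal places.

C = 0.148

The web has S = 9 species and L = 12 feeding links.
C = L / S² = 12 / 81 = 0.1481 ≈ 0.148.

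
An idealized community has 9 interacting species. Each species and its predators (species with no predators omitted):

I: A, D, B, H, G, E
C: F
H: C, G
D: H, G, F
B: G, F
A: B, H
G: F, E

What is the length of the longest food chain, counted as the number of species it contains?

5 species

One longest chain: I → A → H → C → F.
It has 5 species and 4 links.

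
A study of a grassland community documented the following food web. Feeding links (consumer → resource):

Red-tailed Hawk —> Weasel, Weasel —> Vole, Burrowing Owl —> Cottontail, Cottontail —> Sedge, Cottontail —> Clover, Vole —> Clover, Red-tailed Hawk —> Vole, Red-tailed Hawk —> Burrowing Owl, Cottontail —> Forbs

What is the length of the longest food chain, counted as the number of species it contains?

4 species

One longest chain: Clover → Vole → Weasel → Red-tailed Hawk.
It has 4 species and 3 links.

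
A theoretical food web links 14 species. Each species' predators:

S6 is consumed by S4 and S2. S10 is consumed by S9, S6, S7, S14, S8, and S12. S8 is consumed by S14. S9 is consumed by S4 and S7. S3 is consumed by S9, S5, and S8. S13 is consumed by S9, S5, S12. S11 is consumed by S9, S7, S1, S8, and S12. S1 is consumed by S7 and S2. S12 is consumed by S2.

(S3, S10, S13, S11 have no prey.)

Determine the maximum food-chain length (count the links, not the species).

One longest chain: S3 → S9 → S7.
It has 3 species and 2 links.

2 links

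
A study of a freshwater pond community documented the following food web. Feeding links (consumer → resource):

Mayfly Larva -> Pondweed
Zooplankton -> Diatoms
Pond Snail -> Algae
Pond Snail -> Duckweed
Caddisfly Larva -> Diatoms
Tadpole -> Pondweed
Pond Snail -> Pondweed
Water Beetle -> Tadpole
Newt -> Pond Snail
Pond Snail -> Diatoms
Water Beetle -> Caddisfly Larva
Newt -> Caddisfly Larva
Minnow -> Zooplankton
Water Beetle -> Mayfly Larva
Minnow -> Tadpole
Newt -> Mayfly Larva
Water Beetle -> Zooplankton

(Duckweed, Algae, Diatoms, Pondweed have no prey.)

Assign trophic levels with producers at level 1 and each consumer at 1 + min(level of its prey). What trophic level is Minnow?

Diatoms is a producer → level 1.
Zooplankton eats Diatoms → level 2.
Minnow eats Zooplankton → level 3.
No prey of Minnow is below level 2, so 3 is the minimum.

Trophic level 3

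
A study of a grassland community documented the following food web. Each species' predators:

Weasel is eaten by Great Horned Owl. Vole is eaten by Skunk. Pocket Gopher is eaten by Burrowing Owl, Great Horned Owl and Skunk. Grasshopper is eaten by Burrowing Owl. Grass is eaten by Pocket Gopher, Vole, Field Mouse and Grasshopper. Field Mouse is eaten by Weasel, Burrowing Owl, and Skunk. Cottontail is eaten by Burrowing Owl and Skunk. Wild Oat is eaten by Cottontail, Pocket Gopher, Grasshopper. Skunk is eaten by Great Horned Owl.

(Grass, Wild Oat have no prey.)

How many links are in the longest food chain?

3 links

One longest chain: Wild Oat → Cottontail → Skunk → Great Horned Owl.
It has 4 species and 3 links.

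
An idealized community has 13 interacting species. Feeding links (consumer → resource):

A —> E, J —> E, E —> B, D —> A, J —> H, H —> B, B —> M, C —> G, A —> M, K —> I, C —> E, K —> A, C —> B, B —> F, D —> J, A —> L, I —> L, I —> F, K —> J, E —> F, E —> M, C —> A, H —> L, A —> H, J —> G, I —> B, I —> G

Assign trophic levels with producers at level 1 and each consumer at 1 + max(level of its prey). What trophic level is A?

F is a producer → level 1.
B eats F (level 1); other prey at levels: M 1 → level 2.
E eats B (level 2); other prey at levels: F 1, M 1 → level 3.
A eats E (level 3); other prey at levels: L 1, M 1, H 3 → level 4.

Trophic level 4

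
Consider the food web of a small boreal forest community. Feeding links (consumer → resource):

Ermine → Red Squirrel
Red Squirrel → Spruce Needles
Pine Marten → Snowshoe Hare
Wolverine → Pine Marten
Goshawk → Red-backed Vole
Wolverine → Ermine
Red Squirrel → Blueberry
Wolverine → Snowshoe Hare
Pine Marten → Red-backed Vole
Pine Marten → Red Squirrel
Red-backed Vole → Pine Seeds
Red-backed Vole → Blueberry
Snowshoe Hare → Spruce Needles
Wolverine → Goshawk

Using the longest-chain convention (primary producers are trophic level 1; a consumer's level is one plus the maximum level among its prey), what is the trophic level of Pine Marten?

Blueberry is a producer → level 1.
Red-backed Vole eats Blueberry (level 1); other prey at levels: Pine Seeds 1 → level 2.
Pine Marten eats Red-backed Vole (level 2); other prey at levels: Red Squirrel 2, Snowshoe Hare 2 → level 3.

Trophic level 3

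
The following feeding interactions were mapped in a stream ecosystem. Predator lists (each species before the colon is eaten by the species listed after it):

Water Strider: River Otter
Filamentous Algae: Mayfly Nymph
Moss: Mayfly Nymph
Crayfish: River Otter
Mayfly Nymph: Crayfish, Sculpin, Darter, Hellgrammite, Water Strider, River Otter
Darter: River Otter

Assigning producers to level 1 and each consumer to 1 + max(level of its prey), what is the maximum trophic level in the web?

Producers (level 1): Moss, Filamentous Algae.
Moss → Mayfly Nymph → Crayfish → River Otter gives River Otter level 4.
No species has a prey at level 4, so no species reaches level 5.

4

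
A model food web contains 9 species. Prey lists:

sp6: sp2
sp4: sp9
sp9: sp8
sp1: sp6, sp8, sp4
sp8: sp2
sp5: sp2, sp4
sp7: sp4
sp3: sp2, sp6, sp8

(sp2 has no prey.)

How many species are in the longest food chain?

One longest chain: sp2 → sp8 → sp9 → sp4 → sp5.
It has 5 species and 4 links.

5 species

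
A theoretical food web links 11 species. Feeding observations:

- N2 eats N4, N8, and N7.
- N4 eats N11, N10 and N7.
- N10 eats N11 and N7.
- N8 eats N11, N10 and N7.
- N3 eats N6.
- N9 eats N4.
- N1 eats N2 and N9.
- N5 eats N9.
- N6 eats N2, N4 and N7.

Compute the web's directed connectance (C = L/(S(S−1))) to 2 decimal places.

C = 0.17

The web has S = 11 species and L = 19 feeding links.
C = L / (S(S−1)) = 19 / 110 = 0.1727 ≈ 0.17.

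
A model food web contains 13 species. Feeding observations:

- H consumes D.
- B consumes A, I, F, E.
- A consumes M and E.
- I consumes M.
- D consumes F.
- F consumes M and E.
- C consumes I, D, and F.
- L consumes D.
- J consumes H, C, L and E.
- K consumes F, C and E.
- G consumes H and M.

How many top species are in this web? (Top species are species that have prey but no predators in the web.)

Top species (has prey, but nothing eats it): B, J, K, G.
Count: 4.

4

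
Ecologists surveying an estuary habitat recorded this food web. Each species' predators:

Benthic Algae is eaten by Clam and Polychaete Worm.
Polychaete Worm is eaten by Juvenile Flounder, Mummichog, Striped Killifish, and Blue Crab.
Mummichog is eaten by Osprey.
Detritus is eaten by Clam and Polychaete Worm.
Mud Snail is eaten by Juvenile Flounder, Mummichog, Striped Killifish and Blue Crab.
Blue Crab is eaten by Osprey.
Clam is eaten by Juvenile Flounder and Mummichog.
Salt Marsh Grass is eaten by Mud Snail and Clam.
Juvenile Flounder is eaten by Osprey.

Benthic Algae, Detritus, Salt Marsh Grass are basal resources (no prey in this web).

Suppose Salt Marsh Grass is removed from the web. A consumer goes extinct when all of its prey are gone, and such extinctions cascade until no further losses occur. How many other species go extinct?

Remove Salt Marsh Grass.
Round 1: Mud Snail (all prey gone) → extinct.
No further losses. Total secondary extinctions: 1.

1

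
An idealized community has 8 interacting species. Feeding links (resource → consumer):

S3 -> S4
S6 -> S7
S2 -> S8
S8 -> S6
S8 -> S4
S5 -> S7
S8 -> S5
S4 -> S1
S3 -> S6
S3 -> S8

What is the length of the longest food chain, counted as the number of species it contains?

4 species

One longest chain: S2 → S8 → S4 → S1.
It has 4 species and 3 links.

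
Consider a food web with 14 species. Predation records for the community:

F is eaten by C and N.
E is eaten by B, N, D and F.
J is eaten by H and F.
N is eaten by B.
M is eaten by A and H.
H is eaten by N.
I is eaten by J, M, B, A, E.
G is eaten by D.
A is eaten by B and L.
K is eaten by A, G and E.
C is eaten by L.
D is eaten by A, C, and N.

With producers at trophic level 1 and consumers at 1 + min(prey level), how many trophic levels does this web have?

Producers (level 1): K, I.
Following each consumer down to its lowest-level prey: K → G → D → C (levels 1 through 4).
All prey of C (D 3, F 3) are at level 3 or above, so C is at level 1 + 3 = 4.
Every consumer has at least one prey at level 3 or below, so none exceeds level 4.

4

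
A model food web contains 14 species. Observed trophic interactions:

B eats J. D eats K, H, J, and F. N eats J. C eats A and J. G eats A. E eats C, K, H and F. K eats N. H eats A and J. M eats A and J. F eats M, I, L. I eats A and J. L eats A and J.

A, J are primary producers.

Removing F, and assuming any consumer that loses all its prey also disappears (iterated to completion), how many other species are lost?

Remove F.
Every predator of it retains at least one other prey: E still has H, C, K; D still has J, H, K.
No consumer loses all prey, so no secondary extinctions occur.

0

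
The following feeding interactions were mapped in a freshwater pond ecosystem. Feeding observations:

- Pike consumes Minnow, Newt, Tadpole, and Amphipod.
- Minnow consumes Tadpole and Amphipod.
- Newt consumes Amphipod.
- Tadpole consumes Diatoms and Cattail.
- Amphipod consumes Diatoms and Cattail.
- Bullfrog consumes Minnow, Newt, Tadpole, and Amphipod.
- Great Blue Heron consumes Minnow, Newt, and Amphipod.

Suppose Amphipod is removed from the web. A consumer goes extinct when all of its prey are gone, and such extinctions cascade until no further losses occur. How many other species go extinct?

1

Remove Amphipod.
Round 1: Newt (all prey gone) → extinct.
No further losses. Total secondary extinctions: 1.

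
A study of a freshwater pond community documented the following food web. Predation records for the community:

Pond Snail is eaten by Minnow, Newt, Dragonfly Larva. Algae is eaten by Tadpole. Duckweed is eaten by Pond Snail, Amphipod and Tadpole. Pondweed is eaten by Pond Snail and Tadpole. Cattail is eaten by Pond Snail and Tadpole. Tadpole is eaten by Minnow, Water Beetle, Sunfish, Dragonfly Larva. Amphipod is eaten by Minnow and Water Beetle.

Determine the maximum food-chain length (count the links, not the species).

2 links

One longest chain: Pondweed → Pond Snail → Newt.
It has 3 species and 2 links.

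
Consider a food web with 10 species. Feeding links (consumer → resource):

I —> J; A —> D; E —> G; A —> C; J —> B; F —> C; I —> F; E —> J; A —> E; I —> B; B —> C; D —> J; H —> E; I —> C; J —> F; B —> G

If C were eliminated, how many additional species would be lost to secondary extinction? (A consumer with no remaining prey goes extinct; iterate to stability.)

1

Remove C.
Round 1: F (all prey gone) → extinct.
No further losses. Total secondary extinctions: 1.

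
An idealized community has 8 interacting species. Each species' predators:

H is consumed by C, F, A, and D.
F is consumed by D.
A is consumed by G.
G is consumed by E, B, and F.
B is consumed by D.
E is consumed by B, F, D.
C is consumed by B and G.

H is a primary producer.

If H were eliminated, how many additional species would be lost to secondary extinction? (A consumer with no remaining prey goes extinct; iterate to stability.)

7

Remove H.
Round 1: C (all prey gone), A (all prey gone) → extinct.
Round 2: G (all prey gone) → extinct.
Round 3: E (all prey gone) → extinct.
Round 4: B (all prey gone), F (all prey gone) → extinct.
Round 5: D (all prey gone) → extinct.
No further losses. Total secondary extinctions: 7.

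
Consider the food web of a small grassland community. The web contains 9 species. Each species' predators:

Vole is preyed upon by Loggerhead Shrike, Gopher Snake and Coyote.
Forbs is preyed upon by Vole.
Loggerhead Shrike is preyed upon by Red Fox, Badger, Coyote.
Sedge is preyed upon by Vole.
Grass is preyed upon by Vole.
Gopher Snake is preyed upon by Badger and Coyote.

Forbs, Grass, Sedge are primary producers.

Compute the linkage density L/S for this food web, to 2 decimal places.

L/S = 1.22

There are L = 11 links among S = 9 species.
L/S = 11/9 = 1.2222 ≈ 1.22.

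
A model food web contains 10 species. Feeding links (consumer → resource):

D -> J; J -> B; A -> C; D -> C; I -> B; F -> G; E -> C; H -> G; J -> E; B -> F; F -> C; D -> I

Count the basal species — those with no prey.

Basal species (no prey listed): G, C.
Count: 2.

2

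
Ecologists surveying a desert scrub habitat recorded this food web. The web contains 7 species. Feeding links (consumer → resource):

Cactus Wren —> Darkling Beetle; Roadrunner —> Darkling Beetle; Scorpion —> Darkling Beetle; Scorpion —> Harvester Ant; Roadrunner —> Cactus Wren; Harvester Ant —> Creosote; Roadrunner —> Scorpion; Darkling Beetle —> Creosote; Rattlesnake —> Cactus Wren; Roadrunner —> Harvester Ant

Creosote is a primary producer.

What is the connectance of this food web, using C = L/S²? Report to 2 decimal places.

The web has S = 7 species and L = 10 feeding links.
C = L / S² = 10 / 49 = 0.2041 ≈ 0.20.

C = 0.20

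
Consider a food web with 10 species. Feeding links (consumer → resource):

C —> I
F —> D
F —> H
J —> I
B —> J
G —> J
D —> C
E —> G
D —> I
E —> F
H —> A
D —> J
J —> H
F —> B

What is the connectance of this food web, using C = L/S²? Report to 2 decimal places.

The web has S = 10 species and L = 14 feeding links.
C = L / S² = 14 / 100 = 0.1400 ≈ 0.14.

C = 0.14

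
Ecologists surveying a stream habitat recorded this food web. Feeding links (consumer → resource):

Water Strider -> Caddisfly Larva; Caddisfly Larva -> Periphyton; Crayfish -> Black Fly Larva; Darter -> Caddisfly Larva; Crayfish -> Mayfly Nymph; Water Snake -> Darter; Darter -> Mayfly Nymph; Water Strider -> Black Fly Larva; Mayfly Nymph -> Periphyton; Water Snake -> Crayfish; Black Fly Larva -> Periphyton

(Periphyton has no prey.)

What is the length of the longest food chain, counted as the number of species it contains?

One longest chain: Periphyton → Mayfly Nymph → Crayfish → Water Snake.
It has 4 species and 3 links.

4 species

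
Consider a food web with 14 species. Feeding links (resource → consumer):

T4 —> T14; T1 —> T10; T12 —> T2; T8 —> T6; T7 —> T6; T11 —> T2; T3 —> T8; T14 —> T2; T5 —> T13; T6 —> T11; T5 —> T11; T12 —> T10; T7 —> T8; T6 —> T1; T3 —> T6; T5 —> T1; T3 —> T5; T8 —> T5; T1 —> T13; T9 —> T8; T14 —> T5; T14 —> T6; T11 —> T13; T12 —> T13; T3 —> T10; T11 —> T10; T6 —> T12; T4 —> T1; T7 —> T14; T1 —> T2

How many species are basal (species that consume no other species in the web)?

4

Basal species (no prey listed): T9, T4, T3, T7.
Count: 4.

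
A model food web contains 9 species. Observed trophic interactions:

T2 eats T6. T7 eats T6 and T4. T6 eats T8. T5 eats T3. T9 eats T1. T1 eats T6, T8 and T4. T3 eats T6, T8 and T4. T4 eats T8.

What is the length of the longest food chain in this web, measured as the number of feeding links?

3 links

One longest chain: T8 → T6 → T3 → T5.
It has 4 species and 3 links.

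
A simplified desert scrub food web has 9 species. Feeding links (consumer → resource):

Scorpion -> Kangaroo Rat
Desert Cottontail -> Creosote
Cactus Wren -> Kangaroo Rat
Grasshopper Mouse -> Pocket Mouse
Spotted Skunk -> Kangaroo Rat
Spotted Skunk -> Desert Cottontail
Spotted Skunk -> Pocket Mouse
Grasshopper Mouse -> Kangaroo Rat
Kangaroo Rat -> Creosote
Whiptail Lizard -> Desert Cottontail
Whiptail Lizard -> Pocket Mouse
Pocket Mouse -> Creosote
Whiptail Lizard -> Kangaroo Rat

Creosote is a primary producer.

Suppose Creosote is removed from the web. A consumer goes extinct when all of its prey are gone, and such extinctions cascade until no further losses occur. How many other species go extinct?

Remove Creosote.
Round 1: Pocket Mouse (all prey gone), Kangaroo Rat (all prey gone), Desert Cottontail (all prey gone) → extinct.
Round 2: Whiptail Lizard (all prey gone), Spotted Skunk (all prey gone), Cactus Wren (all prey gone), Scorpion (all prey gone), Grasshopper Mouse (all prey gone) → extinct.
No further losses. Total secondary extinctions: 8.

8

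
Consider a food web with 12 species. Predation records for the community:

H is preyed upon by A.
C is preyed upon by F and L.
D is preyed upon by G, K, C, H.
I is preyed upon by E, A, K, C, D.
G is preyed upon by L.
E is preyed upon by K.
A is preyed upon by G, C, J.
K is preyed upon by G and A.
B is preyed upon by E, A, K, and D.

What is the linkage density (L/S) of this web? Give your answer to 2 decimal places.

L/S = 1.92

There are L = 23 links among S = 12 species.
L/S = 23/12 = 1.9167 ≈ 1.92.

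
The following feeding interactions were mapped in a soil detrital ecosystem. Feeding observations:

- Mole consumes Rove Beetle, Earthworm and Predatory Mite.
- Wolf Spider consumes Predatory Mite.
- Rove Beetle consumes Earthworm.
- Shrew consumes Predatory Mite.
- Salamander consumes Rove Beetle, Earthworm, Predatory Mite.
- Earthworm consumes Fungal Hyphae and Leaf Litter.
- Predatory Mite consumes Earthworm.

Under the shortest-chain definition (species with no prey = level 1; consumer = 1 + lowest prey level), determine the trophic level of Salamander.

Leaf Litter has no prey (basal) → level 1.
Earthworm eats Leaf Litter → level 2.
Salamander eats Earthworm → level 3.
No prey of Salamander is below level 2, so 3 is the minimum.

Trophic level 3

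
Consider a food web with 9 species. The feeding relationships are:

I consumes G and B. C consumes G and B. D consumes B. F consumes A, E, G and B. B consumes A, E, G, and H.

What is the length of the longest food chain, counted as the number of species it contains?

3 species

One longest chain: H → B → C.
It has 3 species and 2 links.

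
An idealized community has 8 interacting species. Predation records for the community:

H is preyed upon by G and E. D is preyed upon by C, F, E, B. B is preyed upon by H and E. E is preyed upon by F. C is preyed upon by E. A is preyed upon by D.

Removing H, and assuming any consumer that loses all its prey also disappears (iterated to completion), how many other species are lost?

1

Remove H.
Round 1: G (all prey gone) → extinct.
No further losses. Total secondary extinctions: 1.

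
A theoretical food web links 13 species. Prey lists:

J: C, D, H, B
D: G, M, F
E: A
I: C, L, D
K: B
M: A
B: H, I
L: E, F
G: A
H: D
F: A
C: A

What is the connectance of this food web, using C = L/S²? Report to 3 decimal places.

The web has S = 13 species and L = 21 feeding links.
C = L / S² = 21 / 169 = 0.1243 ≈ 0.124.

C = 0.124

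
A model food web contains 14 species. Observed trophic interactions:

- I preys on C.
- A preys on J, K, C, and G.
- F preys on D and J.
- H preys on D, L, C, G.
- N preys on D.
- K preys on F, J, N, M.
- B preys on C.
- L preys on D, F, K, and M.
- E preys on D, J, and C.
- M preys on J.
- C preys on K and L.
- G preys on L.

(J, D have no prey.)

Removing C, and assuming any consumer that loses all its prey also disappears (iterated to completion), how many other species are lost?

2

Remove C.
Round 1: B (all prey gone), I (all prey gone) → extinct.
No further losses. Total secondary extinctions: 2.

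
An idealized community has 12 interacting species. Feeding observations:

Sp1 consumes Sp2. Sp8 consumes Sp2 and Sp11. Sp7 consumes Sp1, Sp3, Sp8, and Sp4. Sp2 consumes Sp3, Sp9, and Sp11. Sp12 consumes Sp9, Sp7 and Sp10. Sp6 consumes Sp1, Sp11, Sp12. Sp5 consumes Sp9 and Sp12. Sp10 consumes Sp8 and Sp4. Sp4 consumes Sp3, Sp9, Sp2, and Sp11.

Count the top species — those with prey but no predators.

2

Top species (has prey, but nothing eats it): Sp5, Sp6.
Count: 2.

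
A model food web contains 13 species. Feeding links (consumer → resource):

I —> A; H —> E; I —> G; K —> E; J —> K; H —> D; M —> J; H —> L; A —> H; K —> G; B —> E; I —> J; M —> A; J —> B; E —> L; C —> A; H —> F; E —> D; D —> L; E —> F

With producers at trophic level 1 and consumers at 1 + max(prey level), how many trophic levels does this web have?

Producers (level 1): F, L, G.
L → D → E → H → A → C gives C level 6.
No species has a prey at level 6, so no species reaches level 7.

6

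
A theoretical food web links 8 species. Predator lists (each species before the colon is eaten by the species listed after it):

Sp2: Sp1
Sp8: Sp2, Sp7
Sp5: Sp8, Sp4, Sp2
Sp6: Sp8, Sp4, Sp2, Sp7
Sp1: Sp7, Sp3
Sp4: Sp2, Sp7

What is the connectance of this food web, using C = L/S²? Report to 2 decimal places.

The web has S = 8 species and L = 14 feeding links.
C = L / S² = 14 / 64 = 0.2188 ≈ 0.22.

C = 0.22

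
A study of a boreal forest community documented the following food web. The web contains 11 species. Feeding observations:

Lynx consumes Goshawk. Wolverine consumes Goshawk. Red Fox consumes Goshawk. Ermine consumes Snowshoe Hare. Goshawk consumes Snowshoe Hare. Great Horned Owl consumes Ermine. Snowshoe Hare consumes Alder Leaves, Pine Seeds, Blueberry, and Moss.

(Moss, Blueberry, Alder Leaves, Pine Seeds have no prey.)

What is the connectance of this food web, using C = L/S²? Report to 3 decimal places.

C = 0.083

The web has S = 11 species and L = 10 feeding links.
C = L / S² = 10 / 121 = 0.0826 ≈ 0.083.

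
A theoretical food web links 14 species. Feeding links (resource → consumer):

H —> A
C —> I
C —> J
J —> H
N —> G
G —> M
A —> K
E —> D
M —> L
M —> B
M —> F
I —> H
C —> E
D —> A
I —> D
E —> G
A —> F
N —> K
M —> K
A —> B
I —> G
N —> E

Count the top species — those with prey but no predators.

4

Top species (has prey, but nothing eats it): B, L, F, K.
Count: 4.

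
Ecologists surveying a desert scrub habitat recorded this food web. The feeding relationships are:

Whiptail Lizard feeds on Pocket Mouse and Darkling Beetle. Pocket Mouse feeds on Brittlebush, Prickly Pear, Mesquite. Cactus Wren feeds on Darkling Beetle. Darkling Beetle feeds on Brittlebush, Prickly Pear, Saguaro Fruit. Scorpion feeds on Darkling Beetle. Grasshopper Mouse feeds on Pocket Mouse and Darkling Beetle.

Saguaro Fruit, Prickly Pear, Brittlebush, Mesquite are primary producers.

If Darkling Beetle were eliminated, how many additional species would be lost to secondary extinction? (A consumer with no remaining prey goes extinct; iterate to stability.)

2

Remove Darkling Beetle.
Round 1: Scorpion (all prey gone), Cactus Wren (all prey gone) → extinct.
No further losses. Total secondary extinctions: 2.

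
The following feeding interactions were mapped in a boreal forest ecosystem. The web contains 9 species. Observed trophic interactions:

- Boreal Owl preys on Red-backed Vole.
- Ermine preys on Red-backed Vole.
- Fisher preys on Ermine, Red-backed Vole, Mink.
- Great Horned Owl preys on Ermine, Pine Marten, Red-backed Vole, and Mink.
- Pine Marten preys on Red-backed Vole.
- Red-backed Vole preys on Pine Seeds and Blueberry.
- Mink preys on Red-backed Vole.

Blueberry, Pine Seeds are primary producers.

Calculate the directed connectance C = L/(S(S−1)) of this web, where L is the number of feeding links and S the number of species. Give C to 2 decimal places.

C = 0.18

The web has S = 9 species and L = 13 feeding links.
C = L / (S(S−1)) = 13 / 72 = 0.1806 ≈ 0.18.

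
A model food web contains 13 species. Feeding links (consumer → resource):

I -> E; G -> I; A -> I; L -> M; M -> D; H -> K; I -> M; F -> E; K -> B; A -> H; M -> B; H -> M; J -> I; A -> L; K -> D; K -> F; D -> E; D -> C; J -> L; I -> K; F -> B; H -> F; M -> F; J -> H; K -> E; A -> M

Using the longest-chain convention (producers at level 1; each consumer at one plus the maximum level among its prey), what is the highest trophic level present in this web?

5

Producers (level 1): B, E, C.
E → D → M → I → G gives G level 5.
No species has a prey at level 5, so no species reaches level 6.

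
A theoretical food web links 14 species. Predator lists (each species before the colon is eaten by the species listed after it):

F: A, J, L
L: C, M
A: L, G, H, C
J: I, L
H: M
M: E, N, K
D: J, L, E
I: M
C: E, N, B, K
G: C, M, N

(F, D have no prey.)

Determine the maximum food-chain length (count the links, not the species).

One longest chain: F → A → L → C → E.
It has 5 species and 4 links.

4 links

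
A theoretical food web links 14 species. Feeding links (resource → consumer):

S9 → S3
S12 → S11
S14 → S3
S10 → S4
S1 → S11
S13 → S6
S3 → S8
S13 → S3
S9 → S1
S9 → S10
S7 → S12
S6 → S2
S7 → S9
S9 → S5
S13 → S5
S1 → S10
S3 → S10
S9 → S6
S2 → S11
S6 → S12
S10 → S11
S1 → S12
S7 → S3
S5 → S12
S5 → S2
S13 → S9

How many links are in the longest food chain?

One longest chain: S7 → S9 → S3 → S10 → S4.
It has 5 species and 4 links.

4 links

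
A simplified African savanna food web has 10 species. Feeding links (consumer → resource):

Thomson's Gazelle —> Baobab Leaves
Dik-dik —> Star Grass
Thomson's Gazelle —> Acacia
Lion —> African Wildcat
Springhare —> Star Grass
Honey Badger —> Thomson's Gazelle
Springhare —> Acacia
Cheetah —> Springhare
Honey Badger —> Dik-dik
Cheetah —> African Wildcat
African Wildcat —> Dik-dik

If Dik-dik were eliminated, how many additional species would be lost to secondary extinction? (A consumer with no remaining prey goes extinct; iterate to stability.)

Remove Dik-dik.
Round 1: African Wildcat (all prey gone) → extinct.
Round 2: Lion (all prey gone) → extinct.
No further losses. Total secondary extinctions: 2.

2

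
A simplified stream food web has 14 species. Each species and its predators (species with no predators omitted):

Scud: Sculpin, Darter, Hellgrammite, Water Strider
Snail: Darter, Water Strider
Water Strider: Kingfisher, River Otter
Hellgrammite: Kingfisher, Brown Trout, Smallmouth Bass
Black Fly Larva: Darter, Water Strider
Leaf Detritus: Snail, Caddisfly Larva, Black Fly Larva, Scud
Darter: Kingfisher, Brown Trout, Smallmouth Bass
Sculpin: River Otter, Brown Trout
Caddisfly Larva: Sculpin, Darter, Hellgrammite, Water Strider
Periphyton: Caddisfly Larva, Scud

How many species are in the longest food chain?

4 species

One longest chain: Periphyton → Caddisfly Larva → Hellgrammite → Kingfisher.
It has 4 species and 3 links.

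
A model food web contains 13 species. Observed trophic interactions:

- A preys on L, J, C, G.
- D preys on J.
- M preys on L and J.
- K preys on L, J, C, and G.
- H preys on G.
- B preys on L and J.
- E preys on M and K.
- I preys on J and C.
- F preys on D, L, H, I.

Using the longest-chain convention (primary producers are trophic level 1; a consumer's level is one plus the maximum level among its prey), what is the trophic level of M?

Trophic level 2

J is a producer → level 1.
M eats J (level 1); other prey at levels: L 1 → level 2.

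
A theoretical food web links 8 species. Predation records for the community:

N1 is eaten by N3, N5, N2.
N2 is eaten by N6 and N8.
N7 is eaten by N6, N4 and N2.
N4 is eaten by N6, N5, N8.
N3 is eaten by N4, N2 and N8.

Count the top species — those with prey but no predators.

Top species (has prey, but nothing eats it): N6, N5, N8.
Count: 3.

3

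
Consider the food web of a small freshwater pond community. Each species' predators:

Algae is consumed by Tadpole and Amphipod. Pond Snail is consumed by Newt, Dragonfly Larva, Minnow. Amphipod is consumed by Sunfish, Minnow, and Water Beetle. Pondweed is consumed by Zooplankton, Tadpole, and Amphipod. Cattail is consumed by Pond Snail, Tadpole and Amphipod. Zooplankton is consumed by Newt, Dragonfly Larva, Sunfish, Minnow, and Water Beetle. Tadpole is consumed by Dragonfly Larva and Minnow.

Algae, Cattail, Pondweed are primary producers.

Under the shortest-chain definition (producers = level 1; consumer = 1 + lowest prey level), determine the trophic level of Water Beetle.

Pondweed is a producer → level 1.
Zooplankton eats Pondweed → level 2.
Water Beetle eats Zooplankton → level 3.
No prey of Water Beetle is below level 2, so 3 is the minimum.

Trophic level 3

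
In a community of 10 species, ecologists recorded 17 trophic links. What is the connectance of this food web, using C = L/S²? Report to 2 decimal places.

The web has S = 10 species and L = 17 feeding links.
C = L / S² = 17 / 100 = 0.1700 ≈ 0.17.

C = 0.17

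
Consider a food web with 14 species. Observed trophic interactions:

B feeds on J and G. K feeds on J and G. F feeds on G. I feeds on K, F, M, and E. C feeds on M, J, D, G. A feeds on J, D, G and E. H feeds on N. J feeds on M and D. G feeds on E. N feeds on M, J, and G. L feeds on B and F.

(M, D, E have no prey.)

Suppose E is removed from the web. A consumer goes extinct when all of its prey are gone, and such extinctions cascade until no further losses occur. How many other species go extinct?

Remove E.
Round 1: G (all prey gone) → extinct.
Round 2: F (all prey gone) → extinct.
No further losses. Total secondary extinctions: 2.

2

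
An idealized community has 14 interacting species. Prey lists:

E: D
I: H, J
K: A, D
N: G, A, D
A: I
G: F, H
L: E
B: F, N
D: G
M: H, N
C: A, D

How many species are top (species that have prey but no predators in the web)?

5

Top species (has prey, but nothing eats it): C, K, L, M, B.
Count: 5.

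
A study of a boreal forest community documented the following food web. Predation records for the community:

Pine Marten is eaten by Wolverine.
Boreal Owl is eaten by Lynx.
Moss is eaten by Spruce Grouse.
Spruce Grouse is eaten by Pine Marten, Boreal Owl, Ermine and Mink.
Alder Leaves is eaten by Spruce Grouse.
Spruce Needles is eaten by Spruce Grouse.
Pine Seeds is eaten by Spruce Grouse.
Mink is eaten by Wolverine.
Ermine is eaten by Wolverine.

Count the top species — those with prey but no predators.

2

Top species (has prey, but nothing eats it): Wolverine, Lynx.
Count: 2.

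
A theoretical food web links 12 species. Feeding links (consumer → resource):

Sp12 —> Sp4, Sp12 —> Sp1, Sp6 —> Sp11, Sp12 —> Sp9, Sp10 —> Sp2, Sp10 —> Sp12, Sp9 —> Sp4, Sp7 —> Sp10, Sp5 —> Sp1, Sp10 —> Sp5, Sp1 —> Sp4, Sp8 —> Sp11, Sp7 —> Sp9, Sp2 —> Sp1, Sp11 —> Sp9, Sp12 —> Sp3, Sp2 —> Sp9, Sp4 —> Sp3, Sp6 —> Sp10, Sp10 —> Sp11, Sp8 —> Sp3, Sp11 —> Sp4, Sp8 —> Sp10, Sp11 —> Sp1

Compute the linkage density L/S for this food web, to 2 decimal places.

There are L = 24 links among S = 12 species.
L/S = 24/12 = 2.0000 ≈ 2.00.

L/S = 2.00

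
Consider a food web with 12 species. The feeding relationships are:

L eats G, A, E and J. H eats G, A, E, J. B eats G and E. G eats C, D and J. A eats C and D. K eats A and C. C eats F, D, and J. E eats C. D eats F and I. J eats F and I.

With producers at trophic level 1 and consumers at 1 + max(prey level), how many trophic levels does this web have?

5

Producers (level 1): I, F.
I → D → C → E → B gives B level 5.
No species has a prey at level 5, so no species reaches level 6.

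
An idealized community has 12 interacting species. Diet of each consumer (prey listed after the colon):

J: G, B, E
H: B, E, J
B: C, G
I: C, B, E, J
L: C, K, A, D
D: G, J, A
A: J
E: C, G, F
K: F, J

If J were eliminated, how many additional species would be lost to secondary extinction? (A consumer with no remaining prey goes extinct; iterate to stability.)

1

Remove J.
Round 1: A (all prey gone) → extinct.
No further losses. Total secondary extinctions: 1.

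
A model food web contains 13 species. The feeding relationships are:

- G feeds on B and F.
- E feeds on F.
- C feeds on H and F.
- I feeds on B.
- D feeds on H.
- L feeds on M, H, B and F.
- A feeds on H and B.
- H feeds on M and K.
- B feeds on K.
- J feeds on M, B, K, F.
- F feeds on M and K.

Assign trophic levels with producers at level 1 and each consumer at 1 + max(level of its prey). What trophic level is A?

Trophic level 3

K is a producer → level 1.
H eats K (level 1); other prey at levels: M 1 → level 2.
A eats H (level 2); other prey at levels: B 2 → level 3.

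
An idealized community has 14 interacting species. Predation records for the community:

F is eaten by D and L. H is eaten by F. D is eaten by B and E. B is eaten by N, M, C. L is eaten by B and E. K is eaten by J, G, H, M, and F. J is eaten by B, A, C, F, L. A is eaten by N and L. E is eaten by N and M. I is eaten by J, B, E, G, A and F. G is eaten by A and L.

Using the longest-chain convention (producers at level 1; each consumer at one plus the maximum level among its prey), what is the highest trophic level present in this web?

Producers (level 1): I, K.
K → H → F → D → B → C gives C level 6.
No species has a prey at level 6, so no species reaches level 7.

6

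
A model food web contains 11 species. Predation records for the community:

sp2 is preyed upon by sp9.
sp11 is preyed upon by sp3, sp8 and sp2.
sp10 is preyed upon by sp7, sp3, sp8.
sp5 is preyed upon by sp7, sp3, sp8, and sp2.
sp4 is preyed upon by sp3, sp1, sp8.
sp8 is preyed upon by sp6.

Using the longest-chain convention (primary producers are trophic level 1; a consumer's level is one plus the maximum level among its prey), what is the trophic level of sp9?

sp11 is a producer → level 1.
sp2 eats sp11 (level 1); other prey at levels: sp5 1 → level 2.
sp9 eats sp2 → level 3.

Trophic level 3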